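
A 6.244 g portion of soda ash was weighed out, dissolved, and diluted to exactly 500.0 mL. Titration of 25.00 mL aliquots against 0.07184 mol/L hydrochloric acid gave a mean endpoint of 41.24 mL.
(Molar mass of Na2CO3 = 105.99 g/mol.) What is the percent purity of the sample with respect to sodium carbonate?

Na2CO3 + 2 HCl → 2 NaCl + H2O + CO2
n(HCl) per titration = 0.04124 × 0.07184 = 2.963 × 10^-3 mol
From the 1:2 ratio, n(Na2CO3) in each aliquot = 1/2 × 2.963 × 10^-3 = 1.481 × 10^-3 mol
n(Na2CO3) in the whole flask = 1.481 × 10^-3 × 500.0/25.00 = 0.02963 mol
mass of Na2CO3 = 0.02963 × 105.99 = 3.140 g
% Na2CO3 = 3.140 / 6.244 × 100 = 50.29 %

50.29 %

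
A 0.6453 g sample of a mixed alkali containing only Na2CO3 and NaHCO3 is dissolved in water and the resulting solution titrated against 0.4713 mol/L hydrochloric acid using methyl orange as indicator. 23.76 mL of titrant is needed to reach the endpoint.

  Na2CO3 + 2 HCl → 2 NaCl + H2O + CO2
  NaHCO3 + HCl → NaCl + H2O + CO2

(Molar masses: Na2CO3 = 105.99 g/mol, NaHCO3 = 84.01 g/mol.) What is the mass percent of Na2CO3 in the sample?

n(HCl) = 0.02376 × 0.4713 = 0.01120 mol
Let x = n(Na2CO3), y = n(NaHCO3).
Titrant: 2x + 1y = 0.01120;  mass: 105.99x + 84.01y = 0.6453
Solving, x = 4.763 × 10^-3 mol, y = 1.672 × 10^-3 mol
mass of Na2CO3 = 4.763 × 10^-3 × 105.99 = 0.5048 g
% Na2CO3 = 0.5048 / 0.6453 × 100 = 78.23 %

78.23 %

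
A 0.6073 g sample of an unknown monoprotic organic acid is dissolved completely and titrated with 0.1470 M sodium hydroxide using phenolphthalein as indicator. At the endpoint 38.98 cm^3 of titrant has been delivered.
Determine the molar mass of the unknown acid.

106.0 g/mol

n(NaOH) = 0.03898 L × 0.1470 mol/L = 5.730 × 10^-3 mol
n(HA) = 5.730 × 10^-3 mol (1:1 ratio)
M = m / n = 0.6073 g / 5.730 × 10^-3 mol = 106.0 g/mol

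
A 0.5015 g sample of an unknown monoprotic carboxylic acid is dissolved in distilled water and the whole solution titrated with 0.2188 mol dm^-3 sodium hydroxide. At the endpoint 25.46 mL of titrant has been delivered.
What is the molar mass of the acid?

90.03 g/mol

n(NaOH) = 0.02546 L × 0.2188 mol/L = 5.571 × 10^-3 mol
n(HA) = 5.571 × 10^-3 mol (1:1 ratio)
M = m / n = 0.5015 g / 5.571 × 10^-3 mol = 90.03 g/mol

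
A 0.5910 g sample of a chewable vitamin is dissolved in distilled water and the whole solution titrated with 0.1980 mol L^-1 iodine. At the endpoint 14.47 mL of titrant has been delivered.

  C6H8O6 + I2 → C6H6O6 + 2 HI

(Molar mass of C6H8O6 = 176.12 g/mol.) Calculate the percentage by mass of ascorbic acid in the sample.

n(I2) = 0.01447 L × 0.1980 mol/L = 2.865 × 10^-3 mol
n(C6H8O6) = 2.865 × 10^-3 mol (1:1 ratio)
mass of C6H8O6 = 2.865 × 10^-3 × 176.12 g/mol = 0.5046 g
% C6H8O6 = 0.5046 / 0.5910 × 100 = 85.38 %

85.38 %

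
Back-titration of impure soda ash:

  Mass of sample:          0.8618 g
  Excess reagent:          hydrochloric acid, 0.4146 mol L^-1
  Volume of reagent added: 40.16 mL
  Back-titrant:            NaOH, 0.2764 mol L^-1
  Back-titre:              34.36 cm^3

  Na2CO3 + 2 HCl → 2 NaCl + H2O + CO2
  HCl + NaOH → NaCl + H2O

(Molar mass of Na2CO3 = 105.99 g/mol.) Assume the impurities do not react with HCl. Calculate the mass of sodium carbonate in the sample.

0.3791 g

n(HCl) added = 0.04016 × 0.4146 = 0.01665 mol
n(NaOH) used in back-titration = 0.03436 × 0.2764 = 9.497 × 10^-3 mol
n(HCl) left over = 9.497 × 10^-3 mol (1:1 ratio)
n(HCl) consumed by analyte = 0.01665 − 9.497 × 10^-3 = 7.153 × 10^-3 mol
From the 1:2 ratio, n(Na2CO3) = 1/2 × 7.153 × 10^-3 = 3.577 × 10^-3 mol
mass of Na2CO3 = 3.577 × 10^-3 × 105.99 = 0.3791 g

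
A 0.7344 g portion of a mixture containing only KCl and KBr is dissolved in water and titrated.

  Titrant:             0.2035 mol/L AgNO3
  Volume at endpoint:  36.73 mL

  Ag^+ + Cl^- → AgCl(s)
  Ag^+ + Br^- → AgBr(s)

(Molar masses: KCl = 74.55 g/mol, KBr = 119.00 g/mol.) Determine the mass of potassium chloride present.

n(AgNO3) = 0.03673 × 0.2035 = 7.475 × 10^-3 mol
Let x = n(KCl), y = n(KBr).
Titrant: 1x + 1y = 7.475 × 10^-3;  mass: 74.55x + 119.00y = 0.7344
Solving, x = 3.489 × 10^-3 mol, y = 3.986 × 10^-3 mol
mass of KCl = 3.489 × 10^-3 × 74.55 = 0.2601 g

0.2601 g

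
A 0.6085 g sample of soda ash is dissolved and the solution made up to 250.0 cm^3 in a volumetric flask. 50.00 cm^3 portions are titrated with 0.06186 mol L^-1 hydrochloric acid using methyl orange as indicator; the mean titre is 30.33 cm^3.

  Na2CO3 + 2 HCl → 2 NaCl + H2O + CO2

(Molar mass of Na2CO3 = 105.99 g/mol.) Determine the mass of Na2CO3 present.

n(HCl) per titration = 0.03033 × 0.06186 = 1.876 × 10^-3 mol
From the 1:2 ratio, n(Na2CO3) in each aliquot = 1/2 × 1.876 × 10^-3 = 9.381 × 10^-4 mol
n(Na2CO3) in the whole flask = 9.381 × 10^-4 × 250.0/50.00 = 4.691 × 10^-3 mol
mass of Na2CO3 = 4.691 × 10^-3 × 105.99 = 0.4971 g

0.4971 g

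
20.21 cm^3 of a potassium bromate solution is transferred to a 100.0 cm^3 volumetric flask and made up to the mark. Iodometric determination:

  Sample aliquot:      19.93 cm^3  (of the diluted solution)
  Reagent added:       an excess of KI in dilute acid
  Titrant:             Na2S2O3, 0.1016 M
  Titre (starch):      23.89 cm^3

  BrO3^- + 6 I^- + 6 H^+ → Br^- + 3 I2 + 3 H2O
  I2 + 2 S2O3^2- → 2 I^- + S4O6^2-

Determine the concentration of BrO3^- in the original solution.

0.1004 M

n(S2O3^2-) = 0.02389 × 0.1016 = 2.427 × 10^-3 mol
n(I2) = n(S2O3^2-)/2 = 1.214 × 10^-3 mol
From the 1:3 ratio, n(BrO3^-) in the aliquot = 1/3 × 1.214 × 10^-3 = 4.045 × 10^-4 mol
[BrO3^-]_dilute = 4.045 × 10^-4 / 0.01993 = 0.02030 mol/L
[BrO3^-]_original = 0.02030 × 100.0/20.21 = 0.1004 mol/L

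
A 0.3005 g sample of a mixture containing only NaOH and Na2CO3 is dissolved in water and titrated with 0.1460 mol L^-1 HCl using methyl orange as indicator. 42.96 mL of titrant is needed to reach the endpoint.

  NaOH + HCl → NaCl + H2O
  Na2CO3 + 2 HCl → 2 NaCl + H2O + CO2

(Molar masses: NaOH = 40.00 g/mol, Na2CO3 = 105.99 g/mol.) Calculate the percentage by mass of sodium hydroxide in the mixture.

32.67 %

n(HCl) = 0.04296 × 0.1460 = 6.272 × 10^-3 mol
Let x = n(NaOH), y = n(Na2CO3).
Titrant: 1x + 2y = 6.272 × 10^-3;  mass: 40.00x + 105.99y = 0.3005
Solving, x = 2.454 × 10^-3 mol, y = 1.909 × 10^-3 mol
mass of NaOH = 2.454 × 10^-3 × 40.00 = 0.09817 g
% NaOH = 0.09817 / 0.3005 × 100 = 32.67 %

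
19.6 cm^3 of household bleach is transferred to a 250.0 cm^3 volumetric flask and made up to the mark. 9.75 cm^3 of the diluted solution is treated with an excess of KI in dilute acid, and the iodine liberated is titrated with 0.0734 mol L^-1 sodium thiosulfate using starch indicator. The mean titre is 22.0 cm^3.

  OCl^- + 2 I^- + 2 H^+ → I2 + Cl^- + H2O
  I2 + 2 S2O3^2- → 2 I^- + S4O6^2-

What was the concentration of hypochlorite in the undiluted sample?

1.06 mol/L

n(S2O3^2-) = 0.0220 × 0.0734 = 1.61 × 10^-3 mol
n(I2) = n(S2O3^2-)/2 = 8.07 × 10^-4 mol
n(OCl^-) in the aliquot = 8.07 × 10^-4 mol (1:1 ratio)
[OCl^-]_dilute = 8.07 × 10^-4 / 0.00975 = 0.0828 mol/L
[OCl^-]_original = 0.0828 × 250.0/19.6 = 1.06 mol/L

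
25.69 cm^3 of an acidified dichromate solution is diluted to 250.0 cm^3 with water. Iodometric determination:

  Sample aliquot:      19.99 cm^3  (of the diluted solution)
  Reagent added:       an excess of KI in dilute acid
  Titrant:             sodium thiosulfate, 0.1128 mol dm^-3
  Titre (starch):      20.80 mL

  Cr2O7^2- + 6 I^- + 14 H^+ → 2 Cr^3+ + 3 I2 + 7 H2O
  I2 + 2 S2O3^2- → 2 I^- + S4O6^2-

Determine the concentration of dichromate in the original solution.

0.1904 mol/L

n(S2O3^2-) = 0.02080 × 0.1128 = 2.346 × 10^-3 mol
n(I2) = n(S2O3^2-)/2 = 1.173 × 10^-3 mol
From the 1:3 ratio, n(Cr2O7^2-) in the aliquot = 1/3 × 1.173 × 10^-3 = 3.910 × 10^-4 mol
[Cr2O7^2-]_dilute = 3.910 × 10^-4 / 0.01999 = 0.01956 mol/L
[Cr2O7^2-]_original = 0.01956 × 250.0/25.69 = 0.1904 mol/L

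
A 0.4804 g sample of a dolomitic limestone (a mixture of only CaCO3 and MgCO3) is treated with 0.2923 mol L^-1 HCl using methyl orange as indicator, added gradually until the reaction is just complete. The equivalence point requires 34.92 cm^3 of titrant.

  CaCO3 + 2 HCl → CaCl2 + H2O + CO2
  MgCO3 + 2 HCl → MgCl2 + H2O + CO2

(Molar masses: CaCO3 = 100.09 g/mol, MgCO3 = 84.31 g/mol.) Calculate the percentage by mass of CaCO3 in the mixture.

66.17 %

n(HCl) = 0.03492 × 0.2923 = 0.01021 mol
Let x = n(CaCO3), y = n(MgCO3).
Titrant: 2x + 2y = 0.01021;  mass: 100.09x + 84.31y = 0.4804
Solving, x = 3.176 × 10^-3 mol, y = 1.927 × 10^-3 mol
mass of CaCO3 = 3.176 × 10^-3 × 100.09 = 0.3179 g
% CaCO3 = 0.3179 / 0.4804 × 100 = 66.17 %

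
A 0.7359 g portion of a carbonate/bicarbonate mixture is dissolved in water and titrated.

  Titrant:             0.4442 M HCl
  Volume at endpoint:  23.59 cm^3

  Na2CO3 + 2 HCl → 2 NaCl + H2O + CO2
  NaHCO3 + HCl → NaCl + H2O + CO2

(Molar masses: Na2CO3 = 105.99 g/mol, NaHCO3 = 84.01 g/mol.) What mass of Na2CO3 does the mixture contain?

n(HCl) = 0.02359 × 0.4442 = 0.01048 mol
Let x = n(Na2CO3), y = n(NaHCO3).
Titrant: 2x + 1y = 0.01048;  mass: 105.99x + 84.01y = 0.7359
Solving, x = 2.328 × 10^-3 mol, y = 5.822 × 10^-3 mol
mass of Na2CO3 = 2.328 × 10^-3 × 105.99 = 0.2468 g

0.2468 g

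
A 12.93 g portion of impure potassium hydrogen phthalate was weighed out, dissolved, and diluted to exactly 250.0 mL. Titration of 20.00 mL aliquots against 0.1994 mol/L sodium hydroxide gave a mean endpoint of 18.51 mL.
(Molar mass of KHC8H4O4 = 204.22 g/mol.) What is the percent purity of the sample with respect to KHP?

KHC8H4O4 + NaOH → KNaC8H4O4 + H2O
n(NaOH) per titration = 0.01851 × 0.1994 = 3.691 × 10^-3 mol
n(KHC8H4O4) in each aliquot = 3.691 × 10^-3 mol (1:1 ratio)
n(KHC8H4O4) in the whole flask = 3.691 × 10^-3 × 250.0/20.00 = 0.04614 mol
mass of KHC8H4O4 = 0.04614 × 204.22 = 9.422 g
% KHC8H4O4 = 9.422 / 12.93 × 100 = 72.87 %

72.87 %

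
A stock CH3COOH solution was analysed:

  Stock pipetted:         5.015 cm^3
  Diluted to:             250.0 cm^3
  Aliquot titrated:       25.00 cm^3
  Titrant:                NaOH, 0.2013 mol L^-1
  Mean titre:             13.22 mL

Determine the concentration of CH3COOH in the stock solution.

CH3COOH + NaOH → CH3COONa + H2O
n(NaOH) = 0.01322 × 0.2013 = 2.661 × 10^-3 mol
n(CH3COOH) in the aliquot = 2.661 × 10^-3 mol (1:1 ratio)
[CH3COOH]_dilute = 2.661 × 10^-3 / 0.02500 = 0.1064 mol/L
Dilution factor = 250.0 / 5.015 = 49.85
[CH3COOH]_stock = 0.1064 × 49.85 = 5.306 mol/L

5.306 mol/L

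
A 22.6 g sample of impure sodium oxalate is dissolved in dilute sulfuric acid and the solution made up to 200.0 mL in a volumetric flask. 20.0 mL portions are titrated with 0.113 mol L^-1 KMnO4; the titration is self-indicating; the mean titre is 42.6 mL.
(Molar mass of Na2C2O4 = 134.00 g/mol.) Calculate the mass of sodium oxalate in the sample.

16.1 g

2 MnO4^- + 5 C2O4^2- + 16 H^+ → 2 Mn^2+ + 10 CO2 + 8 H2O
n(KMnO4) per titration = 0.0426 × 0.113 = 4.81 × 10^-3 mol
From the 5:2 ratio, n(Na2C2O4) in each aliquot = 5/2 × 4.81 × 10^-3 = 0.0120 mol
n(Na2C2O4) in the whole flask = 0.0120 × 200.0/20.0 = 0.120 mol
mass of Na2C2O4 = 0.120 × 134.00 = 16.1 g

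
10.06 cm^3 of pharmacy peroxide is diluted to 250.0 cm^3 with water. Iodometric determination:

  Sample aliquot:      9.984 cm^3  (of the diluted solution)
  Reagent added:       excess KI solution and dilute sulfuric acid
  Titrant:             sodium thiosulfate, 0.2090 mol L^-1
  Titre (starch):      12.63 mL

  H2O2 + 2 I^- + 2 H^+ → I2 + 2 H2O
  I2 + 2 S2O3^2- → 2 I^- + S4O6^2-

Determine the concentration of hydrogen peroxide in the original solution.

n(S2O3^2-) = 0.01263 × 0.2090 = 2.640 × 10^-3 mol
n(I2) = n(S2O3^2-)/2 = 1.320 × 10^-3 mol
n(H2O2) in the aliquot = 1.320 × 10^-3 mol (1:1 ratio)
[H2O2]_dilute = 1.320 × 10^-3 / 0.009984 = 0.1322 mol/L
[H2O2]_original = 0.1322 × 250.0/10.06 = 3.285 mol/L

3.285 mol/L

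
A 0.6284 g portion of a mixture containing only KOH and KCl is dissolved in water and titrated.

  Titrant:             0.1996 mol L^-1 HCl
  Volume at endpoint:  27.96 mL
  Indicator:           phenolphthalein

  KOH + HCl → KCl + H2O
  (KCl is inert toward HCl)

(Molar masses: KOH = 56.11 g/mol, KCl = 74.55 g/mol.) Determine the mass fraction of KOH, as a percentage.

49.83 %

n(HCl) = 0.02796 × 0.1996 = 5.581 × 10^-3 mol
Let x = n(KOH), y = n(KCl).
Titrant: 1x = 5.581 × 10^-3;  mass: 56.11x + 74.55y = 0.6284
Solving, x = 5.581 × 10^-3 mol, y = 4.229 × 10^-3 mol
mass of KOH = 5.581 × 10^-3 × 56.11 = 0.3131 g
% KOH = 0.3131 / 0.6284 × 100 = 49.83 %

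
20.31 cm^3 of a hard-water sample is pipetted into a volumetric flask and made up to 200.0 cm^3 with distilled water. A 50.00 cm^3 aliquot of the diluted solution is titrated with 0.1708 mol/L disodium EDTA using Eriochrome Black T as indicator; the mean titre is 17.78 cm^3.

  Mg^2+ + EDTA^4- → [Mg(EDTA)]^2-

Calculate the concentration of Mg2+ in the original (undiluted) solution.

0.5981 mol/L

n(EDTA) = 0.01778 × 0.1708 = 3.037 × 10^-3 mol
n(Mg2+) in the aliquot = 3.037 × 10^-3 mol (1:1 ratio)
[Mg2+]_dilute = 3.037 × 10^-3 / 0.05000 = 0.06074 mol/L
Dilution factor = 200.0 / 20.31 = 9.847
[Mg2+]_stock = 0.06074 × 9.847 = 0.5981 mol/L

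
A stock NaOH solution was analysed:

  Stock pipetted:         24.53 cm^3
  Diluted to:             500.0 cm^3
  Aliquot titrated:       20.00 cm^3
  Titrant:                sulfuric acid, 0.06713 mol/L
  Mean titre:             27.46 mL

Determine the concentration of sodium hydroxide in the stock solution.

2 NaOH + H2SO4 → Na2SO4 + 2 H2O
n(H2SO4) = 0.02746 × 0.06713 = 1.843 × 10^-3 mol
From the 2:1 ratio, n(NaOH) in the aliquot = 2/1 × 1.843 × 10^-3 = 3.687 × 10^-3 mol
[NaOH]_dilute = 3.687 × 10^-3 / 0.02000 = 0.1843 mol/L
Dilution factor = 500.0 / 24.53 = 20.38
[NaOH]_stock = 0.1843 × 20.38 = 3.757 mol/L

3.757 mol/L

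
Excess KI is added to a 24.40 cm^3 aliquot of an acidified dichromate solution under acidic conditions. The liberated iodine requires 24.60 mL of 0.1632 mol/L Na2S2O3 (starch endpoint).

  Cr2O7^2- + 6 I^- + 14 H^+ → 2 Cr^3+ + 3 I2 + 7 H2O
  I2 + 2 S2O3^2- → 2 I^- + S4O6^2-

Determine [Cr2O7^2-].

0.02742 mol/L

n(S2O3^2-) = 0.02460 × 0.1632 = 4.015 × 10^-3 mol
n(I2) = n(S2O3^2-)/2 = 2.007 × 10^-3 mol
From the 1:3 ratio, n(Cr2O7^2-) in the aliquot = 1/3 × 2.007 × 10^-3 = 6.691 × 10^-4 mol
[Cr2O7^2-] = 6.691 × 10^-4 / 0.02440 = 0.02742 mol/L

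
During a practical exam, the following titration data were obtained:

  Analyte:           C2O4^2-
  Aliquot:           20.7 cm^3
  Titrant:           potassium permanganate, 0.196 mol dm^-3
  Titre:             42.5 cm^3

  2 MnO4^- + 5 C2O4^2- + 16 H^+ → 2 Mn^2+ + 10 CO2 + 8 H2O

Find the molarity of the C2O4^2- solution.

1.01 mol/L

n(KMnO4) = 0.0425 L × 0.196 mol/L = 8.33 × 10^-3 mol
From the 5:2 mole ratio, n(C2O4^2-) = 5/2 × 8.33 × 10^-3 = 0.0208 mol
[C2O4^2-] = 0.0208 mol / 0.0207 L = 1.01 mol/L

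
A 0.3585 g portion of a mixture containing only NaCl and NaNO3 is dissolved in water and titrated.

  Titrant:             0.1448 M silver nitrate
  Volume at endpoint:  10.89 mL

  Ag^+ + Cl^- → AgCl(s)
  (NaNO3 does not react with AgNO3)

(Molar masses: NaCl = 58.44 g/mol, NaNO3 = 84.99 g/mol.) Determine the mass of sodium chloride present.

0.09215 g

n(AgNO3) = 0.01089 × 0.1448 = 1.577 × 10^-3 mol
Let x = n(NaCl), y = n(NaNO3).
Titrant: 1x = 1.577 × 10^-3;  mass: 58.44x + 84.99y = 0.3585
Solving, x = 1.577 × 10^-3 mol, y = 3.134 × 10^-3 mol
mass of NaCl = 1.577 × 10^-3 × 58.44 = 0.09215 g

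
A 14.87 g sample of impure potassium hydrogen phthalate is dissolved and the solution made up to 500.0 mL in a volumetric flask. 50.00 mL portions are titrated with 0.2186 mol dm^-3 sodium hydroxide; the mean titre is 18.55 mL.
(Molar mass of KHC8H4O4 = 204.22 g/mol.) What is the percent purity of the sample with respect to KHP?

55.69 %

KHC8H4O4 + NaOH → KNaC8H4O4 + H2O
n(NaOH) per titration = 0.01855 × 0.2186 = 4.055 × 10^-3 mol
n(KHC8H4O4) in each aliquot = 4.055 × 10^-3 mol (1:1 ratio)
n(KHC8H4O4) in the whole flask = 4.055 × 10^-3 × 500.0/50.00 = 0.04055 mol
mass of KHC8H4O4 = 0.04055 × 204.22 = 8.281 g
% KHC8H4O4 = 8.281 / 14.87 × 100 = 55.69 %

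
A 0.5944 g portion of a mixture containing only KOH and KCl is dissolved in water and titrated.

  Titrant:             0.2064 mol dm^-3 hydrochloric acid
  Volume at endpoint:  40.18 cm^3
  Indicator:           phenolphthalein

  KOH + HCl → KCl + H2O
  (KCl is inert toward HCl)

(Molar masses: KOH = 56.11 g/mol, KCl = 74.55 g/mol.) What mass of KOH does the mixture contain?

0.4653 g

n(HCl) = 0.04018 × 0.2064 = 8.293 × 10^-3 mol
Let x = n(KOH), y = n(KCl).
Titrant: 1x = 8.293 × 10^-3;  mass: 56.11x + 74.55y = 0.5944
Solving, x = 8.293 × 10^-3 mol, y = 1.731 × 10^-3 mol
mass of KOH = 8.293 × 10^-3 × 56.11 = 0.4653 g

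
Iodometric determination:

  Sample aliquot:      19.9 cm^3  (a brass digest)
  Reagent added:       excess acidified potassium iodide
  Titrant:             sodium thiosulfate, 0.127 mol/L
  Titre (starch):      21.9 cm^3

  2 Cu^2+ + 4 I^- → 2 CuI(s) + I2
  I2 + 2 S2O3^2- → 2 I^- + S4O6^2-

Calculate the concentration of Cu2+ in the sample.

n(S2O3^2-) = 0.0219 × 0.127 = 2.78 × 10^-3 mol
n(I2) = n(S2O3^2-)/2 = 1.39 × 10^-3 mol
From the 2:1 ratio, n(Cu2+) in the aliquot = 2/1 × 1.39 × 10^-3 = 2.78 × 10^-3 mol
[Cu2+] = 2.78 × 10^-3 / 0.0199 = 0.140 mol/L

0.140 mol/L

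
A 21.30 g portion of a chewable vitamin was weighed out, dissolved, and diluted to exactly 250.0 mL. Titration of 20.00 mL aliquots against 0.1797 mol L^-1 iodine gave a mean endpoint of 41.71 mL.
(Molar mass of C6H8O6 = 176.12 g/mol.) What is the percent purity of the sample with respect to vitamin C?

77.47 %

C6H8O6 + I2 → C6H6O6 + 2 HI
n(I2) per titration = 0.04171 × 0.1797 = 7.495 × 10^-3 mol
n(C6H8O6) in each aliquot = 7.495 × 10^-3 mol (1:1 ratio)
n(C6H8O6) in the whole flask = 7.495 × 10^-3 × 250.0/20.00 = 0.09369 mol
mass of C6H8O6 = 0.09369 × 176.12 = 16.50 g
% C6H8O6 = 16.50 / 21.30 × 100 = 77.47 %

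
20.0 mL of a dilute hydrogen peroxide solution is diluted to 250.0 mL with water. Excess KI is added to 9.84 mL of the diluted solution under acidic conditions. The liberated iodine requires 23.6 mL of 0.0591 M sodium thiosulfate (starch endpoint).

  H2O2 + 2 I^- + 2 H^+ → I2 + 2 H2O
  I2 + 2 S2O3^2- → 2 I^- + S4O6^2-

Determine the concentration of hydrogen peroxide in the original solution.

0.886 M

n(S2O3^2-) = 0.0236 × 0.0591 = 1.39 × 10^-3 mol
n(I2) = n(S2O3^2-)/2 = 6.97 × 10^-4 mol
n(H2O2) in the aliquot = 6.97 × 10^-4 mol (1:1 ratio)
[H2O2]_dilute = 6.97 × 10^-4 / 0.00984 = 0.0709 mol/L
[H2O2]_original = 0.0709 × 250.0/20.0 = 0.886 mol/L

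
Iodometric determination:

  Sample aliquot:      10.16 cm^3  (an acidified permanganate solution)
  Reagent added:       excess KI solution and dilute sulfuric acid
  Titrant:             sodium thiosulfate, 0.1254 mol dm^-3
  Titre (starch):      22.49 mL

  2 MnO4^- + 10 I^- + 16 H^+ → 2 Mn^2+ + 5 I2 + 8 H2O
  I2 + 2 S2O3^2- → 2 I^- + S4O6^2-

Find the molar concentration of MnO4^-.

0.05552 mol/L

n(S2O3^2-) = 0.02249 × 0.1254 = 2.820 × 10^-3 mol
n(I2) = n(S2O3^2-)/2 = 1.410 × 10^-3 mol
From the 2:5 ratio, n(MnO4^-) in the aliquot = 2/5 × 1.410 × 10^-3 = 5.640 × 10^-4 mol
[MnO4^-] = 5.640 × 10^-4 / 0.01016 = 0.05552 mol/L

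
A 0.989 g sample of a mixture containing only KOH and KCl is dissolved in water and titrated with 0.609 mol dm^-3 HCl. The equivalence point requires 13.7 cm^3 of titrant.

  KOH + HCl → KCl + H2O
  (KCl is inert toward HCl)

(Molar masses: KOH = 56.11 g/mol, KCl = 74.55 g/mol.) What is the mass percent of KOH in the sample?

n(HCl) = 0.0137 × 0.609 = 8.34 × 10^-3 mol
Let x = n(KOH), y = n(KCl).
Titrant: 1x = 8.34 × 10^-3;  mass: 56.11x + 74.55y = 0.989
Solving, x = 8.34 × 10^-3 mol, y = 6.99 × 10^-3 mol
mass of KOH = 8.34 × 10^-3 × 56.11 = 0.468 g
% KOH = 0.468 / 0.989 × 100 = 47.3 %

47.3 %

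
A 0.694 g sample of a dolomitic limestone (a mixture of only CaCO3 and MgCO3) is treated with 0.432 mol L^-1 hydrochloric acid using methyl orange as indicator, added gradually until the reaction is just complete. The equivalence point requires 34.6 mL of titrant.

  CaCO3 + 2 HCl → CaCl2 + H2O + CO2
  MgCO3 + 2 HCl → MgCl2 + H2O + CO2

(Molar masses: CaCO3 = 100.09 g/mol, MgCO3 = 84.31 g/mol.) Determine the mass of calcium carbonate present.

0.405 g

n(HCl) = 0.0346 × 0.432 = 0.0149 mol
Let x = n(CaCO3), y = n(MgCO3).
Titrant: 2x + 2y = 0.0149;  mass: 100.09x + 84.31y = 0.694
Solving, x = 4.05 × 10^-3 mol, y = 3.42 × 10^-3 mol
mass of CaCO3 = 4.05 × 10^-3 × 100.09 = 0.405 g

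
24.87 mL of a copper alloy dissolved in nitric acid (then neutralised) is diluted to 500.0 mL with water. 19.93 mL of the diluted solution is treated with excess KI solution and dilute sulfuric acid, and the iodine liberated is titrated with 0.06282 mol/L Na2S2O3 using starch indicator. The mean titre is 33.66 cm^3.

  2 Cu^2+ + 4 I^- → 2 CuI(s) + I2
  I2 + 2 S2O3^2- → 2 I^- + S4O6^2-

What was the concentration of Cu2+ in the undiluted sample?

n(S2O3^2-) = 0.03366 × 0.06282 = 2.115 × 10^-3 mol
n(I2) = n(S2O3^2-)/2 = 1.057 × 10^-3 mol
From the 2:1 ratio, n(Cu2+) in the aliquot = 2/1 × 1.057 × 10^-3 = 2.115 × 10^-3 mol
[Cu2+]_dilute = 2.115 × 10^-3 / 0.01993 = 0.1061 mol/L
[Cu2+]_original = 0.1061 × 500.0/24.87 = 2.133 mol/L

2.133 mol/L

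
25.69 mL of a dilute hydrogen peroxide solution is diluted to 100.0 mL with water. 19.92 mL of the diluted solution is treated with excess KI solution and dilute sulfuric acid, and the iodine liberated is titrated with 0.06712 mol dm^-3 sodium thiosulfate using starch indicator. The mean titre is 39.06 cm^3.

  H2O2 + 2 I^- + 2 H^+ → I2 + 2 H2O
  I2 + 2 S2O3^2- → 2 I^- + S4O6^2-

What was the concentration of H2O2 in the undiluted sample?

n(S2O3^2-) = 0.03906 × 0.06712 = 2.622 × 10^-3 mol
n(I2) = n(S2O3^2-)/2 = 1.311 × 10^-3 mol
n(H2O2) in the aliquot = 1.311 × 10^-3 mol (1:1 ratio)
[H2O2]_dilute = 1.311 × 10^-3 / 0.01992 = 0.06581 mol/L
[H2O2]_original = 0.06581 × 100.0/25.69 = 0.2562 mol/L

0.2562 mol/L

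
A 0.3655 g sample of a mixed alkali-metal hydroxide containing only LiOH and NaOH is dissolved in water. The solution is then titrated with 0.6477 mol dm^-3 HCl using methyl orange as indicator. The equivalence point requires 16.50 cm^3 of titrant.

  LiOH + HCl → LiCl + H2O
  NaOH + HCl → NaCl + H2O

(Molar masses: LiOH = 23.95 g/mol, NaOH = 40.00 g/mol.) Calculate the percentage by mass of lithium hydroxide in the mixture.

25.31 %

n(HCl) = 0.01650 × 0.6477 = 0.01069 mol
Let x = n(LiOH), y = n(NaOH).
Titrant: 1x + 1y = 0.01069;  mass: 23.95x + 40.00y = 0.3655
Solving, x = 3.862 × 10^-3 mol, y = 6.825 × 10^-3 mol
mass of LiOH = 3.862 × 10^-3 × 23.95 = 0.09249 g
% LiOH = 0.09249 / 0.3655 × 100 = 25.31 %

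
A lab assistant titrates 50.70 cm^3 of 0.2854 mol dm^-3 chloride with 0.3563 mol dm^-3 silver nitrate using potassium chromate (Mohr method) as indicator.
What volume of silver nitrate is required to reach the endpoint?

Ag^+ + Cl^- → AgCl(s)
n(Cl-) = 0.05070 L × 0.2854 mol/L = 0.01447 mol
n(AgNO3) = 0.01447 mol (1:1 stoichiometry)
V(AgNO3) = 0.01447 mol / 0.3563 mol/L = 0.04061 L = 40.61 mL

40.61 mL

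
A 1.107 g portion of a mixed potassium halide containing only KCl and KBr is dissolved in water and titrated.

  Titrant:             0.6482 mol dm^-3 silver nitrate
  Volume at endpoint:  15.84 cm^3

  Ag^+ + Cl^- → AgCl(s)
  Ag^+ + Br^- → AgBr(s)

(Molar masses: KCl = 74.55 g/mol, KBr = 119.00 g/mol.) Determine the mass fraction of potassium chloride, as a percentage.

17.40 %

n(AgNO3) = 0.01584 × 0.6482 = 0.01027 mol
Let x = n(KCl), y = n(KBr).
Titrant: 1x + 1y = 0.01027;  mass: 74.55x + 119.00y = 1.107
Solving, x = 2.583 × 10^-3 mol, y = 7.684 × 10^-3 mol
mass of KCl = 2.583 × 10^-3 × 74.55 = 0.1926 g
% KCl = 0.1926 / 1.107 × 100 = 17.40 %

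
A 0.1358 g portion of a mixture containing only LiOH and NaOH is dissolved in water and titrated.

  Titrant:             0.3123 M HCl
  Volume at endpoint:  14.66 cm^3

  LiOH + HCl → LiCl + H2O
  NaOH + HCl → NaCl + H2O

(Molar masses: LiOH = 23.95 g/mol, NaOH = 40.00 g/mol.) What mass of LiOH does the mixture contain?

n(HCl) = 0.01466 × 0.3123 = 4.578 × 10^-3 mol
Let x = n(LiOH), y = n(NaOH).
Titrant: 1x + 1y = 4.578 × 10^-3;  mass: 23.95x + 40.00y = 0.1358
Solving, x = 2.949 × 10^-3 mol, y = 1.629 × 10^-3 mol
mass of LiOH = 2.949 × 10^-3 × 23.95 = 0.07063 g

0.07063 g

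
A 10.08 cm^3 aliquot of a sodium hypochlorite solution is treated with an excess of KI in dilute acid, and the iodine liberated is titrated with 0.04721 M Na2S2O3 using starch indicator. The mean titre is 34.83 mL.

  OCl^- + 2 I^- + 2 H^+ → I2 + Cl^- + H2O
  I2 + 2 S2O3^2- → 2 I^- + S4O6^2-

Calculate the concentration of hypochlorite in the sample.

0.08156 M

n(S2O3^2-) = 0.03483 × 0.04721 = 1.644 × 10^-3 mol
n(I2) = n(S2O3^2-)/2 = 8.222 × 10^-4 mol
n(OCl^-) in the aliquot = 8.222 × 10^-4 mol (1:1 ratio)
[OCl^-] = 8.222 × 10^-4 / 0.01008 = 0.08156 mol/L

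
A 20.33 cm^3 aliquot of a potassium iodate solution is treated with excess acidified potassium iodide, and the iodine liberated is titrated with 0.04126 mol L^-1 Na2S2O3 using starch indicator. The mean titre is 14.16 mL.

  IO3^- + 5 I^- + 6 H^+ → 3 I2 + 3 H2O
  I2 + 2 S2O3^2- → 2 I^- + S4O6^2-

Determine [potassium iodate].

0.004790 mol/L

n(S2O3^2-) = 0.01416 × 0.04126 = 5.842 × 10^-4 mol
n(I2) = n(S2O3^2-)/2 = 2.921 × 10^-4 mol
From the 1:3 ratio, n(IO3^-) in the aliquot = 1/3 × 2.921 × 10^-4 = 9.737 × 10^-5 mol
[IO3^-] = 9.737 × 10^-5 / 0.02033 = 0.004790 mol/L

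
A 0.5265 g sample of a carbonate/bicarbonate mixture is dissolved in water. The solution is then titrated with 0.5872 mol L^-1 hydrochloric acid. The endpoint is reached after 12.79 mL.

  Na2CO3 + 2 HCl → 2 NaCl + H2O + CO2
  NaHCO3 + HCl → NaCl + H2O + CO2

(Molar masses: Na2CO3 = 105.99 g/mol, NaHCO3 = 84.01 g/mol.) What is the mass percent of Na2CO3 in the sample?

33.89 %

n(HCl) = 0.01279 × 0.5872 = 7.510 × 10^-3 mol
Let x = n(Na2CO3), y = n(NaHCO3).
Titrant: 2x + 1y = 7.510 × 10^-3;  mass: 105.99x + 84.01y = 0.5265
Solving, x = 1.684 × 10^-3 mol, y = 4.143 × 10^-3 mol
mass of Na2CO3 = 1.684 × 10^-3 × 105.99 = 0.1785 g
% Na2CO3 = 0.1785 / 0.5265 × 100 = 33.89 %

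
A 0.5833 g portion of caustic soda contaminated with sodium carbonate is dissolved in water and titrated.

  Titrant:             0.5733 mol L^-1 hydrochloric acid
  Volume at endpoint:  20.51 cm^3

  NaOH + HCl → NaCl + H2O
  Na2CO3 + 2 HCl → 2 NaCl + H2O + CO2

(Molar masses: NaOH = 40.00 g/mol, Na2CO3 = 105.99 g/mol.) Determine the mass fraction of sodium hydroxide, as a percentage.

21.02 %

n(HCl) = 0.02051 × 0.5733 = 0.01176 mol
Let x = n(NaOH), y = n(Na2CO3).
Titrant: 1x + 2y = 0.01176;  mass: 40.00x + 105.99y = 0.5833
Solving, x = 3.065 × 10^-3 mol, y = 4.346 × 10^-3 mol
mass of NaOH = 3.065 × 10^-3 × 40.00 = 0.1226 g
% NaOH = 0.1226 / 0.5833 × 100 = 21.02 %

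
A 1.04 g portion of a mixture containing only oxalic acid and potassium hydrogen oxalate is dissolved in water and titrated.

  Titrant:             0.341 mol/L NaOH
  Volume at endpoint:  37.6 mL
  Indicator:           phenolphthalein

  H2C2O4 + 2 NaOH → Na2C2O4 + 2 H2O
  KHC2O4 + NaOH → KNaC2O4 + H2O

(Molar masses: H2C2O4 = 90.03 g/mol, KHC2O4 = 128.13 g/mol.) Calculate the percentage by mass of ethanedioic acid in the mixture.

n(NaOH) = 0.0376 × 0.341 = 0.0128 mol
Let x = n(H2C2O4), y = n(KHC2O4).
Titrant: 2x + 1y = 0.0128;  mass: 90.03x + 128.13y = 1.04
Solving, x = 3.63 × 10^-3 mol, y = 5.57 × 10^-3 mol
mass of H2C2O4 = 3.63 × 10^-3 × 90.03 = 0.326 g
% H2C2O4 = 0.326 / 1.04 × 100 = 31.4 %

31.4 %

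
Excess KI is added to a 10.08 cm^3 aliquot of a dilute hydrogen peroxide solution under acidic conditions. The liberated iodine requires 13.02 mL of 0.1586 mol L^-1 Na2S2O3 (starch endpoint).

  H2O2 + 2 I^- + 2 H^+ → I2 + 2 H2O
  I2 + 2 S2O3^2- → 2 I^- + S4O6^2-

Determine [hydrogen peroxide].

0.1024 mol/L

n(S2O3^2-) = 0.01302 × 0.1586 = 2.065 × 10^-3 mol
n(I2) = n(S2O3^2-)/2 = 1.032 × 10^-3 mol
n(H2O2) in the aliquot = 1.032 × 10^-3 mol (1:1 ratio)
[H2O2] = 1.032 × 10^-3 / 0.01008 = 0.1024 mol/L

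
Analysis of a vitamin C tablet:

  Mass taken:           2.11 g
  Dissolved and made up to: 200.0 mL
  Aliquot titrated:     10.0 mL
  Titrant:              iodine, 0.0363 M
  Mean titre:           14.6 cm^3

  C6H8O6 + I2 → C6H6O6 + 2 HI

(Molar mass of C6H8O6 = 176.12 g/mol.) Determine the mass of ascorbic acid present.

n(I2) per titration = 0.0146 × 0.0363 = 5.30 × 10^-4 mol
n(C6H8O6) in each aliquot = 5.30 × 10^-4 mol (1:1 ratio)
n(C6H8O6) in the whole flask = 5.30 × 10^-4 × 200.0/10.0 = 0.0106 mol
mass of C6H8O6 = 0.0106 × 176.12 = 1.87 g

1.87 g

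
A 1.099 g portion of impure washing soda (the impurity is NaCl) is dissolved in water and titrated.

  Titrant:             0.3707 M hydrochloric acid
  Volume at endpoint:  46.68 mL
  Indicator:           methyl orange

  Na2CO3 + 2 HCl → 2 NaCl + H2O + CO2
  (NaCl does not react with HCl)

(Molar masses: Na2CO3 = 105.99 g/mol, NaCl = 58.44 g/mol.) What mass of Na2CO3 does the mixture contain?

0.9170 g

n(HCl) = 0.04668 × 0.3707 = 0.01730 mol
Let x = n(Na2CO3), y = n(NaCl).
Titrant: 2x = 0.01730;  mass: 105.99x + 58.44y = 1.099
Solving, x = 8.652 × 10^-3 mol, y = 3.114 × 10^-3 mol
mass of Na2CO3 = 8.652 × 10^-3 × 105.99 = 0.9170 g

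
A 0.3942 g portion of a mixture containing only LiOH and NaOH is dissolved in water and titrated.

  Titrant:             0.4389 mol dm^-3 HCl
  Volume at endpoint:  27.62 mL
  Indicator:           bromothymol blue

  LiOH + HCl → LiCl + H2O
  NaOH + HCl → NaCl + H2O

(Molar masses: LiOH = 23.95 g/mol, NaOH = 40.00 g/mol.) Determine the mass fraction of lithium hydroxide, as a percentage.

n(HCl) = 0.02762 × 0.4389 = 0.01212 mol
Let x = n(LiOH), y = n(NaOH).
Titrant: 1x + 1y = 0.01212;  mass: 23.95x + 40.00y = 0.3942
Solving, x = 5.651 × 10^-3 mol, y = 6.472 × 10^-3 mol
mass of LiOH = 5.651 × 10^-3 × 23.95 = 0.1353 g
% LiOH = 0.1353 / 0.3942 × 100 = 34.33 %

34.33 %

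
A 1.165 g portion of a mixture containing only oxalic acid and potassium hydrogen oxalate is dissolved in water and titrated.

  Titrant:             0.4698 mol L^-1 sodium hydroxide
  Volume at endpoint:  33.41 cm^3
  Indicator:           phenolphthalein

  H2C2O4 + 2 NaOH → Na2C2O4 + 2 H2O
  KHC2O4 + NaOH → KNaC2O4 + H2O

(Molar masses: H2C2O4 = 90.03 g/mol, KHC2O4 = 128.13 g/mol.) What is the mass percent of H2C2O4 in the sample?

39.34 %

n(NaOH) = 0.03341 × 0.4698 = 0.01570 mol
Let x = n(H2C2O4), y = n(KHC2O4).
Titrant: 2x + 1y = 0.01570;  mass: 90.03x + 128.13y = 1.165
Solving, x = 5.090 × 10^-3 mol, y = 5.516 × 10^-3 mol
mass of H2C2O4 = 5.090 × 10^-3 × 90.03 = 0.4583 g
% H2C2O4 = 0.4583 / 1.165 × 100 = 39.34 %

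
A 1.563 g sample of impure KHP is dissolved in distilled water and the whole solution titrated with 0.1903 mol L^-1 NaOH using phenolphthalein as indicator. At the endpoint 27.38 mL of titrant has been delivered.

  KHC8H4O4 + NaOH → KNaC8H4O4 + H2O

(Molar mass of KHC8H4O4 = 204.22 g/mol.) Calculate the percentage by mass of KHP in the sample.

68.08 %

n(NaOH) = 0.02738 L × 0.1903 mol/L = 5.210 × 10^-3 mol
n(KHC8H4O4) = 5.210 × 10^-3 mol (1:1 ratio)
mass of KHC8H4O4 = 5.210 × 10^-3 × 204.22 g/mol = 1.064 g
% KHC8H4O4 = 1.064 / 1.563 × 100 = 68.08 %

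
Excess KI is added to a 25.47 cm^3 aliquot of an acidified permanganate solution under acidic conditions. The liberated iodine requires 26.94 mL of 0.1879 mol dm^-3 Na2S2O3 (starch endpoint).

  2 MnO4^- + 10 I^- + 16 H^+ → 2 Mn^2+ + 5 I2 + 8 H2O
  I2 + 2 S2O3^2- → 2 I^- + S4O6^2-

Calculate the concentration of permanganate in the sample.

n(S2O3^2-) = 0.02694 × 0.1879 = 5.062 × 10^-3 mol
n(I2) = n(S2O3^2-)/2 = 2.531 × 10^-3 mol
From the 2:5 ratio, n(MnO4^-) in the aliquot = 2/5 × 2.531 × 10^-3 = 1.012 × 10^-3 mol
[MnO4^-] = 1.012 × 10^-3 / 0.02547 = 0.03975 mol/L

0.03975 mol/L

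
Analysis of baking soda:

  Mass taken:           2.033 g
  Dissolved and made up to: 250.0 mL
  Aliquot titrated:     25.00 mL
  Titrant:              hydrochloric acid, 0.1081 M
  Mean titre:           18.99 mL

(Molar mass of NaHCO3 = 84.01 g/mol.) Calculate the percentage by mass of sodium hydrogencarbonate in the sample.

NaHCO3 + HCl → NaCl + H2O + CO2
n(HCl) per titration = 0.01899 × 0.1081 = 2.053 × 10^-3 mol
n(NaHCO3) in each aliquot = 2.053 × 10^-3 mol (1:1 ratio)
n(NaHCO3) in the whole flask = 2.053 × 10^-3 × 250.0/25.00 = 0.02053 mol
mass of NaHCO3 = 0.02053 × 84.01 = 1.725 g
% NaHCO3 = 1.725 / 2.033 × 100 = 84.83 %

84.83 %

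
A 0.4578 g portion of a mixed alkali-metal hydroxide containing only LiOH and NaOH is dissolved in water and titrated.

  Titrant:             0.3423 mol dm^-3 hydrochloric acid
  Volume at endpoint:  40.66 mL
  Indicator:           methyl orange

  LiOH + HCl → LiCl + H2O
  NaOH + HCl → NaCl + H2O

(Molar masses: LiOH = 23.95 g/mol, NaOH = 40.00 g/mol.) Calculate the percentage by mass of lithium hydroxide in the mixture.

n(HCl) = 0.04066 × 0.3423 = 0.01392 mol
Let x = n(LiOH), y = n(NaOH).
Titrant: 1x + 1y = 0.01392;  mass: 23.95x + 40.00y = 0.4578
Solving, x = 6.163 × 10^-3 mol, y = 7.755 × 10^-3 mol
mass of LiOH = 6.163 × 10^-3 × 23.95 = 0.1476 g
% LiOH = 0.1476 / 0.4578 × 100 = 32.24 %

32.24 %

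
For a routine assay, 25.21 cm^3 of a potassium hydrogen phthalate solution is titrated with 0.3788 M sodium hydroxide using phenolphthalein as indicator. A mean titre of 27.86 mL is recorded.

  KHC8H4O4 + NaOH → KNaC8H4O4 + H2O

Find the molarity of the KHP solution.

n(NaOH) = 0.02786 L × 0.3788 mol/L = 0.01055 mol
n(KHC8H4O4) = 0.01055 mol (1:1 mole ratio)
[KHC8H4O4] = 0.01055 mol / 0.02521 L = 0.4186 mol/L

0.4186 M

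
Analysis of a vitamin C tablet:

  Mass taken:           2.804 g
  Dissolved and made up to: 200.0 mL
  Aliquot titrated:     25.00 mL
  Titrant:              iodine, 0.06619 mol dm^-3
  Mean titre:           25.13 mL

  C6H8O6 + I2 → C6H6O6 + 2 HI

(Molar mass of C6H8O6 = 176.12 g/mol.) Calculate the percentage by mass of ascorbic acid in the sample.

83.58 %

n(I2) per titration = 0.02513 × 0.06619 = 1.663 × 10^-3 mol
n(C6H8O6) in each aliquot = 1.663 × 10^-3 mol (1:1 ratio)
n(C6H8O6) in the whole flask = 1.663 × 10^-3 × 200.0/25.00 = 0.01331 mol
mass of C6H8O6 = 0.01331 × 176.12 = 2.344 g
% C6H8O6 = 2.344 / 2.804 × 100 = 83.58 %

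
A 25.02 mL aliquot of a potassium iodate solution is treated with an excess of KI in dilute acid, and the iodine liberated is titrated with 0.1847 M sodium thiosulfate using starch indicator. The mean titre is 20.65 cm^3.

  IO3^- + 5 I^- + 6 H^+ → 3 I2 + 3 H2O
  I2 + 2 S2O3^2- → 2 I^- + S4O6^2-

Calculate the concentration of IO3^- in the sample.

0.02541 M

n(S2O3^2-) = 0.02065 × 0.1847 = 3.814 × 10^-3 mol
n(I2) = n(S2O3^2-)/2 = 1.907 × 10^-3 mol
From the 1:3 ratio, n(IO3^-) in the aliquot = 1/3 × 1.907 × 10^-3 = 6.357 × 10^-4 mol
[IO3^-] = 6.357 × 10^-4 / 0.02502 = 0.02541 mol/L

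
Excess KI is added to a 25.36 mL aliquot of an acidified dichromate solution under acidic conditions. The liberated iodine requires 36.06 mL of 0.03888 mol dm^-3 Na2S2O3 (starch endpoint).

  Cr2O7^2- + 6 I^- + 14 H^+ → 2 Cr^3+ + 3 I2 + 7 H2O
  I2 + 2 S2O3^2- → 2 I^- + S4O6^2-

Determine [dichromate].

0.009214 mol/L

n(S2O3^2-) = 0.03606 × 0.03888 = 1.402 × 10^-3 mol
n(I2) = n(S2O3^2-)/2 = 7.010 × 10^-4 mol
From the 1:3 ratio, n(Cr2O7^2-) in the aliquot = 1/3 × 7.010 × 10^-4 = 2.337 × 10^-4 mol
[Cr2O7^2-] = 2.337 × 10^-4 / 0.02536 = 0.009214 mol/L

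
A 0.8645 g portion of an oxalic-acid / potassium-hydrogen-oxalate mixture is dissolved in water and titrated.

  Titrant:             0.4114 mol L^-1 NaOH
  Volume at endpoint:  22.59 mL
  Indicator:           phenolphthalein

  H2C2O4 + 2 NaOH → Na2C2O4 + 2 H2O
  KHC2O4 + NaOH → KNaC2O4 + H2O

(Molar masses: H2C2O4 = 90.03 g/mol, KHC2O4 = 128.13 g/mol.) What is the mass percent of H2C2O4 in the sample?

20.44 %

n(NaOH) = 0.02259 × 0.4114 = 9.294 × 10^-3 mol
Let x = n(H2C2O4), y = n(KHC2O4).
Titrant: 2x + 1y = 9.294 × 10^-3;  mass: 90.03x + 128.13y = 0.8645
Solving, x = 1.963 × 10^-3 mol, y = 5.368 × 10^-3 mol
mass of H2C2O4 = 1.963 × 10^-3 × 90.03 = 0.1767 g
% H2C2O4 = 0.1767 / 0.8645 × 100 = 20.44 %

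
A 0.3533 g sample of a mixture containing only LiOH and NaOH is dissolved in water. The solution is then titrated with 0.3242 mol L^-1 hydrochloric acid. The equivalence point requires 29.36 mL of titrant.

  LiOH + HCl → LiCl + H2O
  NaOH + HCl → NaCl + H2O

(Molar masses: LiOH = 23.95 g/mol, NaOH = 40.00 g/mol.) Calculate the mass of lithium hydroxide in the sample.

0.04095 g

n(HCl) = 0.02936 × 0.3242 = 9.519 × 10^-3 mol
Let x = n(LiOH), y = n(NaOH).
Titrant: 1x + 1y = 9.519 × 10^-3;  mass: 23.95x + 40.00y = 0.3533
Solving, x = 1.710 × 10^-3 mol, y = 7.809 × 10^-3 mol
mass of LiOH = 1.710 × 10^-3 × 23.95 = 0.04095 g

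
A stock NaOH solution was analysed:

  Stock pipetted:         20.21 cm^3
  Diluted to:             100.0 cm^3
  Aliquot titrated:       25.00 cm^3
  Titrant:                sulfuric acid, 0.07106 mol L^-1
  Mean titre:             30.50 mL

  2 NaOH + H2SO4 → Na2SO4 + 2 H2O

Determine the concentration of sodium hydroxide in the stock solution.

0.8579 mol/L

n(H2SO4) = 0.03050 × 0.07106 = 2.167 × 10^-3 mol
From the 2:1 ratio, n(NaOH) in the aliquot = 2/1 × 2.167 × 10^-3 = 4.335 × 10^-3 mol
[NaOH]_dilute = 4.335 × 10^-3 / 0.02500 = 0.1734 mol/L
Dilution factor = 100.0 / 20.21 = 4.948
[NaOH]_stock = 0.1734 × 4.948 = 0.8579 mol/L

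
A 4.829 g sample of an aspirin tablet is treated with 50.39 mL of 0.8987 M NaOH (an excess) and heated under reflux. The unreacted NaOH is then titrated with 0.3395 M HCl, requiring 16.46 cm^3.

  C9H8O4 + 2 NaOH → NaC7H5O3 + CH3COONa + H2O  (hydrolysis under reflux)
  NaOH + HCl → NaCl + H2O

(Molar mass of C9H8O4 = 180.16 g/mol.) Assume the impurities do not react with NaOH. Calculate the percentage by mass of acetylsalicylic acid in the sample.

74.05 %

n(NaOH) added = 0.05039 × 0.8987 = 0.04529 mol
n(HCl) used in back-titration = 0.01646 × 0.3395 = 5.588 × 10^-3 mol
n(NaOH) left over = 5.588 × 10^-3 mol (1:1 ratio)
n(NaOH) consumed by analyte = 0.04529 − 5.588 × 10^-3 = 0.03970 mol
From the 1:2 ratio, n(C9H8O4) = 1/2 × 0.03970 = 0.01985 mol
mass of C9H8O4 = 0.01985 × 180.16 = 3.576 g
% C9H8O4 = 3.576 / 4.829 × 100 = 74.05 %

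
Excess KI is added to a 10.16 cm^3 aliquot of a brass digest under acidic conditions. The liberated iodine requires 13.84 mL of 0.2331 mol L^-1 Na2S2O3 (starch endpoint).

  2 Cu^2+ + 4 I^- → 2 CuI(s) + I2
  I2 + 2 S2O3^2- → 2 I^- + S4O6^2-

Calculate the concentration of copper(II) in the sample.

n(S2O3^2-) = 0.01384 × 0.2331 = 3.226 × 10^-3 mol
n(I2) = n(S2O3^2-)/2 = 1.613 × 10^-3 mol
From the 2:1 ratio, n(Cu2+) in the aliquot = 2/1 × 1.613 × 10^-3 = 3.226 × 10^-3 mol
[Cu2+] = 3.226 × 10^-3 / 0.01016 = 0.3175 mol/L

0.3175 mol/L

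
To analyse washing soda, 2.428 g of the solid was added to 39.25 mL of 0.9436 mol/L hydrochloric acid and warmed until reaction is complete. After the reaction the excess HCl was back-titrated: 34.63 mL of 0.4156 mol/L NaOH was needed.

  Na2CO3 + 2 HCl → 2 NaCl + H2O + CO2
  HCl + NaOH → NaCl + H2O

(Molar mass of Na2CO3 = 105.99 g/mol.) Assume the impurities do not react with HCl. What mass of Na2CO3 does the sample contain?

n(HCl) added = 0.03925 × 0.9436 = 0.03704 mol
n(NaOH) used in back-titration = 0.03463 × 0.4156 = 0.01439 mol
n(HCl) left over = 0.01439 mol (1:1 ratio)
n(HCl) consumed by analyte = 0.03704 − 0.01439 = 0.02264 mol
From the 1:2 ratio, n(Na2CO3) = 1/2 × 0.02264 = 0.01132 mol
mass of Na2CO3 = 0.01132 × 105.99 = 1.200 g

1.200 g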